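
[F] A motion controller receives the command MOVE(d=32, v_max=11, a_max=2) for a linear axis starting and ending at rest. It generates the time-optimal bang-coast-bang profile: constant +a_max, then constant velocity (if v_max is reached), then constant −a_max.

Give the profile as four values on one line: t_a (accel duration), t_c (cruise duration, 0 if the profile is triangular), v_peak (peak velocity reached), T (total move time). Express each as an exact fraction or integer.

vₘ²/aₘ = 11²/2 = 121/2
32 < 121/2 → triangular
v_peak = √(32·2) = √64 = 8
t_a = 8/2 = 4; t_c = 0
T = 2·4 = 8

t_a=4 t_c=0 v_peak=8 T=8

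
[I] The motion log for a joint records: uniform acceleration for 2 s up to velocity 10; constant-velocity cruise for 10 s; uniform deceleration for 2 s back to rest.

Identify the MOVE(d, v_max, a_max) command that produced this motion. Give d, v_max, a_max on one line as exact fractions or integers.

a_max = 10/2 = 5
d_a = ½·10·2 = 10; d_c = 10·10 = 100
d = 2·10 + 100 = 120
t_c = 10 > 0 so v_max = 10

d=120 v_max=10 a_max=5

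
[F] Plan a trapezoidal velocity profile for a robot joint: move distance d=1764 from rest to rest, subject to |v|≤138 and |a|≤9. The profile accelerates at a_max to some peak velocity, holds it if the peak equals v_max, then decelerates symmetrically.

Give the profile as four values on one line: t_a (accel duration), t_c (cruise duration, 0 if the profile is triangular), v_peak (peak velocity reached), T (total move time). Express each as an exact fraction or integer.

t_a=14 t_c=0 v_peak=126 T=28

vₘ²/aₘ = 138²/9 = 2116
1764 < 2116 ⇒ no cruise
v_peak = √(1764·9) = √15876 = 126
t_a = 126/9 = 14; t_c = 0
T = 2·14 = 28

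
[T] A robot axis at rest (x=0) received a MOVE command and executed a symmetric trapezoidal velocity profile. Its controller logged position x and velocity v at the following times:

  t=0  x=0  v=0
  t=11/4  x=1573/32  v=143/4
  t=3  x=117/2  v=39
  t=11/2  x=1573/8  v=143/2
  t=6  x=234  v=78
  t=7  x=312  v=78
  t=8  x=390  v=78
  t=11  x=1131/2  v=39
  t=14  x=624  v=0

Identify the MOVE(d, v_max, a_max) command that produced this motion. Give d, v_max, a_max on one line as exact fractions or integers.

final state: t=14, x=624, v=0 → d = 624
a_max = (143/4−0)/(11/4−0) = 13
max v = 78 over t∈[6,8] → v_max = 78
check: 78·(6+2) = 624 ✓

d=624 v_max=78 a_max=13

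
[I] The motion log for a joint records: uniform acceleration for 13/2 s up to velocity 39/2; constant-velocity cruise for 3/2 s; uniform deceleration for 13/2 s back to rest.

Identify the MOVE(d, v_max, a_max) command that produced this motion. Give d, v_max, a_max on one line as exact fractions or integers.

d=156 v_max=39/2 a_max=3

a_max = (39/2)/(13/2) = 3
d_a = ½·39/2·13/2 = 507/8; d_c = 39/2·3/2 = 117/4
d = 2·507/8 + 117/4 = 156
t_c = 3/2 > 0 → v_max = v_peak = 39/2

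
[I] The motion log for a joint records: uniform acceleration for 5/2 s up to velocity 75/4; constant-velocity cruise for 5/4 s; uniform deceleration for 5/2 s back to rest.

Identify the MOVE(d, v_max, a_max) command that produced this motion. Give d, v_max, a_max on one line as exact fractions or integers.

d=1125/16 v_max=75/4 a_max=15/2

a_max = (75/4)/(5/2) = 15/2
d_a = ½·75/4·5/2 = 375/16; d_c = 75/4·5/4 = 375/16
d = 2·375/16 + 375/16 = 1125/16
t_c = 5/4 > 0 so v_max = 75/4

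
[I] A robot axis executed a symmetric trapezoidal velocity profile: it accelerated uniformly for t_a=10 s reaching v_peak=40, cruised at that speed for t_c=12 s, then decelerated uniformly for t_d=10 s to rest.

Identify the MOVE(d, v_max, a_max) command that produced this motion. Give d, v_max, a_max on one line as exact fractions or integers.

d=880 v_max=40 a_max=4

a_max = 40/10 = 4
d_a = ½·40·10 = 200; d_c = 40·12 = 480
d = 2·200 + 480 = 880
t_c = 12 > 0 so v_max = 40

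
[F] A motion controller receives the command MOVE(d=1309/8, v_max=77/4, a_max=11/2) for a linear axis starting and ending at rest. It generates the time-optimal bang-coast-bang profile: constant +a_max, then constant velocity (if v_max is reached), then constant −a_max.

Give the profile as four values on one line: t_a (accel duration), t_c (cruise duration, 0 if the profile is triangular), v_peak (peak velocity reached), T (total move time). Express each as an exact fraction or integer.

vₘ²/aₘ = (77/4)²/(11/2) = 539/8
1309/8 ≥ 539/8 → trapezoidal
t_a = (77/4)/(11/2) = 7/2; v_peak = 77/4
d_cruise = 1309/8 − 539/8 = 385/4; t_c = (385/4)/(77/4) = 5
T = 2·7/2 + 5 = 12

t_a=7/2 t_c=5 v_peak=77/4 T=12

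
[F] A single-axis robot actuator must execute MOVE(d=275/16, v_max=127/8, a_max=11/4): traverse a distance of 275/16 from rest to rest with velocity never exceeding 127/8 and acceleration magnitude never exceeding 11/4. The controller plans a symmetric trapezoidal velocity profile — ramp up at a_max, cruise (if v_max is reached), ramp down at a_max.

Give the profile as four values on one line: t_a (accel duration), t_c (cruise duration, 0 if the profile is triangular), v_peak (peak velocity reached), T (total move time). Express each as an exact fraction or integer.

vₘ²/aₘ = (127/8)²/(11/4) = 16129/176
275/16 < 16129/176 → triangular
v_peak = √(275/16·11/4) = √(3025/64) = 55/8
t_a = (55/8)/(11/4) = 5/2; t_c = 0
T = 2·5/2 = 5

t_a=5/2 t_c=0 v_peak=55/8 T=5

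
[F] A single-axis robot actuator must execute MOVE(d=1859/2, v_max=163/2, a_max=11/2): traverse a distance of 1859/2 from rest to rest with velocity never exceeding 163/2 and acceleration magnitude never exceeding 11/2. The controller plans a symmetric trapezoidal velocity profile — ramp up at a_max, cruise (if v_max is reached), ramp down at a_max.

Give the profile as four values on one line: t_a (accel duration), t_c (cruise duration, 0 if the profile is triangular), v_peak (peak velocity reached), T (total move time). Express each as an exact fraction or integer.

(v_max)²/a_max = (163/2)²/(11/2) = 26569/22
1859/2 < 26569/22 ⇒ no cruise
v_peak = √(1859/2·11/2) = √(20449/4) = 143/2
t_a = (143/2)/(11/2) = 13; t_c = 0
T = 2·13 = 26

t_a=13 t_c=0 v_peak=143/2 T=26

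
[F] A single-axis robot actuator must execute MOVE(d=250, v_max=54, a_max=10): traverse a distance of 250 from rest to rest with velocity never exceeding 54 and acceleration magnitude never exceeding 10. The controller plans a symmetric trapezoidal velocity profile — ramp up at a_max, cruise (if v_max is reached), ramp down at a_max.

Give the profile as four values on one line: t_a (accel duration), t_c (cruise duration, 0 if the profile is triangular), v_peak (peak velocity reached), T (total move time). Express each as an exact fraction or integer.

t_a=5 t_c=0 v_peak=50 T=10

vₘ²/aₘ = 54²/10 = 1458/5
250 < 1458/5 → triangular
v_peak = √(250·10) = √2500 = 50
t_a = 50/10 = 5; t_c = 0
T = 2·5 = 10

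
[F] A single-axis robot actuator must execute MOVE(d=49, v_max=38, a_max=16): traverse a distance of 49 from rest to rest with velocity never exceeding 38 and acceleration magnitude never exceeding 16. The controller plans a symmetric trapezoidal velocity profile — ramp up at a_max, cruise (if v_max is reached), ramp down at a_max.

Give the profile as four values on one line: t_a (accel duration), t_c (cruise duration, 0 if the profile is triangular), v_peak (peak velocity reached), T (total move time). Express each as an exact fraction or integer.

vₘ²/aₘ = 38²/16 = 361/4
49 < 361/4 ⇒ no cruise
v_peak = √(49·16) = √784 = 28
t_a = 28/16 = 7/4; t_c = 0
T = 2·7/4 = 7/2

t_a=7/4 t_c=0 v_peak=28 T=7/2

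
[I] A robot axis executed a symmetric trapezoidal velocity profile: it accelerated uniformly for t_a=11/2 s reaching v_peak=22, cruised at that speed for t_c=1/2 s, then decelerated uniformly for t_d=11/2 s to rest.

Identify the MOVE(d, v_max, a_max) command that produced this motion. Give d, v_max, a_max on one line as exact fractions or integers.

d=132 v_max=22 a_max=4

a_max = 22/(11/2) = 4
d_a = ½·22·11/2 = 121/2; d_c = 22·1/2 = 11
d = 2·121/2 + 11 = 132
t_c = 1/2 > 0 → v_max = v_peak = 22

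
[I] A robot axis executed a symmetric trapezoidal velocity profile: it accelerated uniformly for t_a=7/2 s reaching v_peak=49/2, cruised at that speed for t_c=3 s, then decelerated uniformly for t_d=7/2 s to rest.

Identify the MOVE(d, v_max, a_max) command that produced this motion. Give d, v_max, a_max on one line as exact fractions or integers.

d=637/4 v_max=49/2 a_max=7

a_max = (49/2)/(7/2) = 7
d_a = ½·49/2·7/2 = 343/8; d_c = 49/2·3 = 147/2
d = 2·343/8 + 147/2 = 637/4
t_c = 3 > 0 → v_max = v_peak = 49/2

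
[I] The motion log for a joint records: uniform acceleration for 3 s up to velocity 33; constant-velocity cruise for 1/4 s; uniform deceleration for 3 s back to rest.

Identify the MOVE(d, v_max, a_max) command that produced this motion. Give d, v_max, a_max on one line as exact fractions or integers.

d=429/4 v_max=33 a_max=11

a_max = 33/3 = 11
d_a = ½·33·3 = 99/2; d_c = 33·1/4 = 33/4
d = 2·99/2 + 33/4 = 429/4
t_c = 1/4 > 0 ⇒ limit active, v_max = 33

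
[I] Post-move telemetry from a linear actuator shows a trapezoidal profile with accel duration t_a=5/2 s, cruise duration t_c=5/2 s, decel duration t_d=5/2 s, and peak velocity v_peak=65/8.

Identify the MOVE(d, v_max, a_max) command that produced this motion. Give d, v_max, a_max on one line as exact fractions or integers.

a_max = (65/8)/(5/2) = 13/4
d_a = ½·65/8·5/2 = 325/32; d_c = 65/8·5/2 = 325/16
d = 2·325/32 + 325/16 = 325/8
t_c = 5/2 > 0 → v_max = v_peak = 65/8

d=325/8 v_max=65/8 a_max=13/4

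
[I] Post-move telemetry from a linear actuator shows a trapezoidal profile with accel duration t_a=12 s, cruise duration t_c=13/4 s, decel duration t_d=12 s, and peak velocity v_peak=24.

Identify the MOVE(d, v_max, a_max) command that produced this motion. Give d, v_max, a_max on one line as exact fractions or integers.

a_max = 24/12 = 2
d_a = ½·24·12 = 144; d_c = 24·13/4 = 78
d = 2·144 + 78 = 366
t_c = 13/4 > 0 so v_max = 24

d=366 v_max=24 a_max=2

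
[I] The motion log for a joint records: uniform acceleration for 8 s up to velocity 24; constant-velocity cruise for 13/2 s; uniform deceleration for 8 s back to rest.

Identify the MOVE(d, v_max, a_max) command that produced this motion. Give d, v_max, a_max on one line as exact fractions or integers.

a_max = 24/8 = 3
d_a = ½·24·8 = 96; d_c = 24·13/2 = 156
d = 2·96 + 156 = 348
t_c = 13/2 > 0 so v_max = 24

d=348 v_max=24 a_max=3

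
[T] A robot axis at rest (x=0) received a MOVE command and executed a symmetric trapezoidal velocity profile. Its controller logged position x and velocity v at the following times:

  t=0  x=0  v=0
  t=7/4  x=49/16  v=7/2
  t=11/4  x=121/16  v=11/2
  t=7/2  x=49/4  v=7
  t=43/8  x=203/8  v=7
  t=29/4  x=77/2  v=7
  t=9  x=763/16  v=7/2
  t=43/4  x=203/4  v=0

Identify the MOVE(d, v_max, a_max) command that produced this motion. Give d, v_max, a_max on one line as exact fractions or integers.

final state: t=43/4, x=203/4, v=0 → d = 203/4
a_max = (7/2−0)/(7/4−0) = 2
max v = 7 over t∈[7/2,29/4] → v_max = 7
check: 7·(7/2+15/4) = 203/4 ✓

d=203/4 v_max=7 a_max=2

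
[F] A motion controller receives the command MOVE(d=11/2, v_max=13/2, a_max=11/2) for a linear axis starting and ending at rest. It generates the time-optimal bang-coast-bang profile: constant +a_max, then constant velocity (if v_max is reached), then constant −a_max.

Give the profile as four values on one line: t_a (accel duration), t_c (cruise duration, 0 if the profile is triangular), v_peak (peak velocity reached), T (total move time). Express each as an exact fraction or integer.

t_a=1 t_c=0 v_peak=11/2 T=2

(v_max)²/a_max = (13/2)²/(11/2) = 169/22
11/2 < 169/22 → triangular
v_peak = √(11/2·11/2) = √(121/4) = 11/2
t_a = (11/2)/(11/2) = 1; t_c = 0
T = 2·1 = 2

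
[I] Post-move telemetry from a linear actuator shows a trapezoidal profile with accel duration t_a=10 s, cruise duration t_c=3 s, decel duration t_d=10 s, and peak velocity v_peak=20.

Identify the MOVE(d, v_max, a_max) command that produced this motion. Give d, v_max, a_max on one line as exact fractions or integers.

a_max = 20/10 = 2
d_a = ½·20·10 = 100; d_c = 20·3 = 60
d = 2·100 + 60 = 260
t_c = 3 > 0 → v_max = v_peak = 20

d=260 v_max=20 a_max=2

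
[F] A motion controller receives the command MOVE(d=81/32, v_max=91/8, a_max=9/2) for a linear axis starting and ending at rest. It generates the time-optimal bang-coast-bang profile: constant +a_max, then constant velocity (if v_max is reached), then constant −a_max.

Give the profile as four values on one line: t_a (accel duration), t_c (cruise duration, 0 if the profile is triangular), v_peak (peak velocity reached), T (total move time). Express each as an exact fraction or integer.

t_a=3/4 t_c=0 v_peak=27/8 T=3/2

(v_max)²/a_max = (91/8)²/(9/2) = 8281/288
81/32 < 8281/288 ⇒ no cruise
v_peak = √(81/32·9/2) = √(729/64) = 27/8
t_a = (27/8)/(9/2) = 3/4; t_c = 0
T = 2·3/4 = 3/2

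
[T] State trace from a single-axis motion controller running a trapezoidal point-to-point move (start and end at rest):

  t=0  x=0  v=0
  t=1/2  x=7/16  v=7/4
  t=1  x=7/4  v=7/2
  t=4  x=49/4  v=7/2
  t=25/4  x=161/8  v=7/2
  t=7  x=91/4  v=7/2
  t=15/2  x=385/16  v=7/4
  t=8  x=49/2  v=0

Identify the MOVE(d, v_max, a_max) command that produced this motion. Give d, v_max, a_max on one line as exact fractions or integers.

final state: t=8, x=49/2, v=0 → d = 49/2
a_max = (7/4−0)/(1/2−0) = 7/2
max v = 7/2 over t∈[1,7] → v_max = 7/2
check: 7/2·(1+6) = 49/2 ✓

d=49/2 v_max=7/2 a_max=7/2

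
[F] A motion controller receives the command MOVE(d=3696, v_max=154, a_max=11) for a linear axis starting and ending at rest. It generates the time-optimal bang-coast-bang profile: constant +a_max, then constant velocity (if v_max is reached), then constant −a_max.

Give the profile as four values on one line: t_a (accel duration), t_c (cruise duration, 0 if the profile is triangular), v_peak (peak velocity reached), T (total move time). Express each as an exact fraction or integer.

t_a=14 t_c=10 v_peak=154 T=38

v_max²/a_max = 154²/11 = 2156
3696 ≥ 2156 ⇒ cruise phase
t_a = 154/11 = 14; v_peak = 154
d_cruise = 3696 − 2156 = 1540; t_c = 1540/154 = 10
T = 2·14 + 10 = 38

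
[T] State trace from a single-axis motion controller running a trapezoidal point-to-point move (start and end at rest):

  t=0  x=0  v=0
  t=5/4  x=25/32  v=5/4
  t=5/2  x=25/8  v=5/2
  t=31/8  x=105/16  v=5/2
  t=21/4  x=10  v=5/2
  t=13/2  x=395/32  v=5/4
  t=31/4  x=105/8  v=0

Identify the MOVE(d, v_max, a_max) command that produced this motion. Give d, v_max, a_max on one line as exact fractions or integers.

d=105/8 v_max=5/2 a_max=1

final state: t=31/4, x=105/8, v=0 → d = 105/8
a_max = (5/4−0)/(5/4−0) = 1
max v = 5/2 over t∈[5/2,21/4] → v_max = 5/2
check: 5/2·(5/2+11/4) = 105/8 ✓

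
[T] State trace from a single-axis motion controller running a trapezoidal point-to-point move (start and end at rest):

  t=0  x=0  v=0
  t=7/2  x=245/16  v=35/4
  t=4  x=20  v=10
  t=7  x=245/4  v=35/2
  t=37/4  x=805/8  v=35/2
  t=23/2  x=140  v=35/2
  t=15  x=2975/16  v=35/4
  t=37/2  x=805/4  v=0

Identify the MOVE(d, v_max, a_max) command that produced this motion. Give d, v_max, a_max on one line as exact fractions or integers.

d=805/4 v_max=35/2 a_max=5/2

final state: t=37/2, x=805/4, v=0 → d = 805/4
a_max = (35/4−0)/(7/2−0) = 5/2
max v = 35/2 over t∈[7,23/2] → v_max = 35/2
check: 35/2·(7+9/2) = 805/4 ✓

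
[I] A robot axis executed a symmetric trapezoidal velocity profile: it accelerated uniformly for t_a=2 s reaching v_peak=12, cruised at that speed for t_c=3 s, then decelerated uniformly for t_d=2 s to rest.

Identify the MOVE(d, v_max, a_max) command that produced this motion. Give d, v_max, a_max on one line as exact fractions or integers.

a_max = 12/2 = 6
d_a = ½·12·2 = 12; d_c = 12·3 = 36
d = 2·12 + 36 = 60
t_c = 3 > 0 ⇒ limit active, v_max = 12

d=60 v_max=12 a_max=6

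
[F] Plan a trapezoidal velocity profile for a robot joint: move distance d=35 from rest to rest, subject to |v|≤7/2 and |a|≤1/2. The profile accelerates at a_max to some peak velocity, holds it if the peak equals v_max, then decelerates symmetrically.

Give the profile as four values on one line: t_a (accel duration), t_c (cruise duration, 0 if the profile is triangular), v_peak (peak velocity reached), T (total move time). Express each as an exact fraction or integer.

(v_max)²/a_max = (7/2)²/(1/2) = 49/2
35 ≥ 49/2 → trapezoidal
t_a = (7/2)/(1/2) = 7; v_peak = 7/2
d_cruise = 35 − 49/2 = 21/2; t_c = (21/2)/(7/2) = 3
T = 2·7 + 3 = 17

t_a=7 t_c=3 v_peak=7/2 T=17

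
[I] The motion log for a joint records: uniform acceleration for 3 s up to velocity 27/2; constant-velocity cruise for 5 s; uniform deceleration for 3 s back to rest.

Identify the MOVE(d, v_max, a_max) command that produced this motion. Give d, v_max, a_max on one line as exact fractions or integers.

d=108 v_max=27/2 a_max=9/2

a_max = (27/2)/3 = 9/2
d_a = ½·27/2·3 = 81/4; d_c = 27/2·5 = 135/2
d = 2·81/4 + 135/2 = 108
t_c = 5 > 0 so v_max = 27/2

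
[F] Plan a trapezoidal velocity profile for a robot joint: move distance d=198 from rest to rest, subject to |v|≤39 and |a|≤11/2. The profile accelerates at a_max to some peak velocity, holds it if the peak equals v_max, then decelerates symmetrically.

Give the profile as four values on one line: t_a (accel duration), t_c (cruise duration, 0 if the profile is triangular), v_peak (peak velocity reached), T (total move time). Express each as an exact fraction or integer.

t_a=6 t_c=0 v_peak=33 T=12

vₘ²/aₘ = 39²/(11/2) = 3042/11
198 < 3042/11 → triangular
v_peak = √(198·11/2) = √1089 = 33
t_a = 33/(11/2) = 6; t_c = 0
T = 2·6 = 12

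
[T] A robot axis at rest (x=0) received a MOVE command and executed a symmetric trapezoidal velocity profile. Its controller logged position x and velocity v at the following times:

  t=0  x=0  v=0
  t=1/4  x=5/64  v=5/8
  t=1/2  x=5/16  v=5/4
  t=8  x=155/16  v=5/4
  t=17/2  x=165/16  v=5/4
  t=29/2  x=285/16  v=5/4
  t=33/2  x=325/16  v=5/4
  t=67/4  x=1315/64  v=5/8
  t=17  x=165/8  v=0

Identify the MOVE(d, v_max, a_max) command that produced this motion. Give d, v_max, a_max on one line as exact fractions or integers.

d=165/8 v_max=5/4 a_max=5/2

final state: t=17, x=165/8, v=0 → d = 165/8
a_max = (5/8−0)/(1/4−0) = 5/2
max v = 5/4 over t∈[1/2,33/2] → v_max = 5/4
check: 5/4·(1/2+16) = 165/8 ✓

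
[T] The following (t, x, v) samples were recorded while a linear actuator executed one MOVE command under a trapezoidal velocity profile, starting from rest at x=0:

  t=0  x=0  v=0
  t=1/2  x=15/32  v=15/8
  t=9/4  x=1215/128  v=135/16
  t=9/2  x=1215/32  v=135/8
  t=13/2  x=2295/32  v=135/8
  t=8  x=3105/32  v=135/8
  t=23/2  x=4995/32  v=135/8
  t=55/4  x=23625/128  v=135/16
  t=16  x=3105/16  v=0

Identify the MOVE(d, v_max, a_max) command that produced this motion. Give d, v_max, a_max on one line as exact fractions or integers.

final state: t=16, x=3105/16, v=0 → d = 3105/16
a_max = (15/8−0)/(1/2−0) = 15/4
max v = 135/8 over t∈[9/2,23/2] → v_max = 135/8
check: 135/8·(9/2+7) = 3105/16 ✓

d=3105/16 v_max=135/8 a_max=15/4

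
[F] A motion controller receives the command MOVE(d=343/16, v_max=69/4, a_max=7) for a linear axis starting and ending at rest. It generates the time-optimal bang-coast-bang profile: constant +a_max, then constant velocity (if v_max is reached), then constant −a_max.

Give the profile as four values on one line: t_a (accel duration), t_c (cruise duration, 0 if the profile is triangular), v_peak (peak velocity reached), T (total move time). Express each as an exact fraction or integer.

t_a=7/4 t_c=0 v_peak=49/4 T=7/2

vₘ²/aₘ = (69/4)²/7 = 4761/112
343/16 < 4761/112 ⇒ no cruise
v_peak = √(343/16·7) = √(2401/16) = 49/4
t_a = (49/4)/7 = 7/4; t_c = 0
T = 2·7/4 = 7/2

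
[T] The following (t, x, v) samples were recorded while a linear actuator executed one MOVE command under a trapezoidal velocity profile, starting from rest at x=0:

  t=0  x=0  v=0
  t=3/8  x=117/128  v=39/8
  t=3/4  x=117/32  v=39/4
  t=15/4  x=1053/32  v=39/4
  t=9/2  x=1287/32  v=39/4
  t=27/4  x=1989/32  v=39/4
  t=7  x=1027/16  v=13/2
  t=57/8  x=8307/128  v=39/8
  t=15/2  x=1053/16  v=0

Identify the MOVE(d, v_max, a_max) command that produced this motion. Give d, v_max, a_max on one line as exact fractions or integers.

d=1053/16 v_max=39/4 a_max=13

final state: t=15/2, x=1053/16, v=0 → d = 1053/16
a_max = (39/8−0)/(3/8−0) = 13
max v = 39/4 over t∈[3/4,27/4] → v_max = 39/4
check: 39/4·(3/4+6) = 1053/16 ✓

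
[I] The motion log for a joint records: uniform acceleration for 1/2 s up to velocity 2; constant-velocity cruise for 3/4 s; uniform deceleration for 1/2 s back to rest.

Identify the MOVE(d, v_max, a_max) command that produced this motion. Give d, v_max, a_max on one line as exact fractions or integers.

a_max = 2/(1/2) = 4
d_a = ½·2·1/2 = 1/2; d_c = 2·3/4 = 3/2
d = 2·1/2 + 3/2 = 5/2
t_c = 3/4 > 0 ⇒ limit active, v_max = 2

d=5/2 v_max=2 a_max=4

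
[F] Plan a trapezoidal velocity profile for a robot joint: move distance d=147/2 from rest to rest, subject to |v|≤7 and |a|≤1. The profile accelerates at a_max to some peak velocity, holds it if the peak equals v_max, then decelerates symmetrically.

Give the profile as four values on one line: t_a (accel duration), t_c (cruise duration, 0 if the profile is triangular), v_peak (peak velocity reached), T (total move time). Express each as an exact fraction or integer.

t_a=7 t_c=7/2 v_peak=7 T=35/2

vₘ²/aₘ = 7²/1 = 49
147/2 ≥ 49 → trapezoidal
t_a = 7/1 = 7; v_peak = 7
d_cruise = 147/2 − 49 = 49/2; t_c = (49/2)/7 = 7/2
T = 2·7 + 7/2 = 35/2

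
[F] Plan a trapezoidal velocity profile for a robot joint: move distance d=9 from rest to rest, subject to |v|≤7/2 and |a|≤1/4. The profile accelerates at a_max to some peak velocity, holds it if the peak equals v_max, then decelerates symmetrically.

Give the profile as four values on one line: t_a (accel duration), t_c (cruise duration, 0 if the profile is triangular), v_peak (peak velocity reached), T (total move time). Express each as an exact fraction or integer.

vₘ²/aₘ = (7/2)²/(1/4) = 49
9 < 49 → triangular
v_peak = √(9·1/4) = √(9/4) = 3/2
t_a = (3/2)/(1/4) = 6; t_c = 0
T = 2·6 = 12

t_a=6 t_c=0 v_peak=3/2 T=12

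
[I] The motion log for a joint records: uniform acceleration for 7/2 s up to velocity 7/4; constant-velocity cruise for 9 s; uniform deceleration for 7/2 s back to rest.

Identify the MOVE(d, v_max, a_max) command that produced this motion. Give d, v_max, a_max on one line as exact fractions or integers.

a_max = (7/4)/(7/2) = 1/2
d_a = ½·7/4·7/2 = 49/16; d_c = 7/4·9 = 63/4
d = 2·49/16 + 63/4 = 175/8
t_c = 9 > 0 ⇒ limit active, v_max = 7/4

d=175/8 v_max=7/4 a_max=1/2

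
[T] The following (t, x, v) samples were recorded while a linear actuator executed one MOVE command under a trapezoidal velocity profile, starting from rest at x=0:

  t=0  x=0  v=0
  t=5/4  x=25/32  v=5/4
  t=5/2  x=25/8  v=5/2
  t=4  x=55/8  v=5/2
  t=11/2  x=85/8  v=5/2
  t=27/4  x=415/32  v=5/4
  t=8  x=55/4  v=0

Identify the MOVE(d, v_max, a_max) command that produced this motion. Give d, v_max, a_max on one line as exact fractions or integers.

d=55/4 v_max=5/2 a_max=1

final state: t=8, x=55/4, v=0 → d = 55/4
a_max = (5/4−0)/(5/4−0) = 1
max v = 5/2 over t∈[5/2,11/2] → v_max = 5/2
check: 5/2·(5/2+3) = 55/4 ✓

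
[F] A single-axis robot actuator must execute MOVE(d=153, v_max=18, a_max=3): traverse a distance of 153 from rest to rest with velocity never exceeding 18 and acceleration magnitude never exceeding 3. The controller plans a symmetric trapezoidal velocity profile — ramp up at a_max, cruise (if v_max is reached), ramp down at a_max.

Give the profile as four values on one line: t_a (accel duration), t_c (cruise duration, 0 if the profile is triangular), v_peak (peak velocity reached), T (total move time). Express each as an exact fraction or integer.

t_a=6 t_c=5/2 v_peak=18 T=29/2

v_max²/a_max = 18²/3 = 108
153 ≥ 108 → trapezoidal
t_a = 18/3 = 6; v_peak = 18
d_cruise = 153 − 108 = 45; t_c = 45/18 = 5/2
T = 2·6 + 5/2 = 29/2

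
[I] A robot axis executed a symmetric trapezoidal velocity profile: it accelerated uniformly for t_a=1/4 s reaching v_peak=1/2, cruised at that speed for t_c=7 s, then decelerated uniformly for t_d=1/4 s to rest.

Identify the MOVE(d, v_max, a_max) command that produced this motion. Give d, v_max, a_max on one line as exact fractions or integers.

a_max = (1/2)/(1/4) = 2
d_a = ½·1/2·1/4 = 1/16; d_c = 1/2·7 = 7/2
d = 2·1/16 + 7/2 = 29/8
t_c = 7 > 0 ⇒ limit active, v_max = 1/2

d=29/8 v_max=1/2 a_max=2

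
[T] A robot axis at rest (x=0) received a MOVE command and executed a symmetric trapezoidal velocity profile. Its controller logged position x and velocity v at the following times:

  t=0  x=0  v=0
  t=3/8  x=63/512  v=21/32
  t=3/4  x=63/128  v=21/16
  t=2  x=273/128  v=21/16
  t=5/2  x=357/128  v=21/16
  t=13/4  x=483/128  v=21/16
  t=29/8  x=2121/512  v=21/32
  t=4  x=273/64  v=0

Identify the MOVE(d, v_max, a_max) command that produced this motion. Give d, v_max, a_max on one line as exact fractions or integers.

final state: t=4, x=273/64, v=0 → d = 273/64
a_max = (21/32−0)/(3/8−0) = 7/4
max v = 21/16 over t∈[3/4,13/4] → v_max = 21/16
check: 21/16·(3/4+5/2) = 273/64 ✓

d=273/64 v_max=21/16 a_max=7/4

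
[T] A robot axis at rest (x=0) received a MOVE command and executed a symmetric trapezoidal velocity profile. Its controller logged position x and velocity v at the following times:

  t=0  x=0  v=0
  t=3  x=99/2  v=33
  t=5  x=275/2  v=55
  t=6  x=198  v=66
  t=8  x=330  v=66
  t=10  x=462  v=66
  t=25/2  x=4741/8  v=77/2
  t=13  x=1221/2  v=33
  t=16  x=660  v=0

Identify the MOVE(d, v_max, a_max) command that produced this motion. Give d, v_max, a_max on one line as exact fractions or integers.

d=660 v_max=66 a_max=11

final state: t=16, x=660, v=0 → d = 660
a_max = (33−0)/(3−0) = 11
max v = 66 over t∈[6,10] → v_max = 66
check: 66·(6+4) = 660 ✓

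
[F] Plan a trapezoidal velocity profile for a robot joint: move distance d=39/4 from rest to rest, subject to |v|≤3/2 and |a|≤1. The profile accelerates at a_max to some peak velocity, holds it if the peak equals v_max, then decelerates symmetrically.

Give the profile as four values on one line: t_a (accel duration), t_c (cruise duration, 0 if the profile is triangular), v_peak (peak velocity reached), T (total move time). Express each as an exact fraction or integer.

v_max²/a_max = (3/2)²/1 = 9/4
39/4 ≥ 9/4 → trapezoidal
t_a = (3/2)/1 = 3/2; v_peak = 3/2
d_cruise = 39/4 − 9/4 = 15/2; t_c = (15/2)/(3/2) = 5
T = 2·3/2 + 5 = 8

t_a=3/2 t_c=5 v_peak=3/2 T=8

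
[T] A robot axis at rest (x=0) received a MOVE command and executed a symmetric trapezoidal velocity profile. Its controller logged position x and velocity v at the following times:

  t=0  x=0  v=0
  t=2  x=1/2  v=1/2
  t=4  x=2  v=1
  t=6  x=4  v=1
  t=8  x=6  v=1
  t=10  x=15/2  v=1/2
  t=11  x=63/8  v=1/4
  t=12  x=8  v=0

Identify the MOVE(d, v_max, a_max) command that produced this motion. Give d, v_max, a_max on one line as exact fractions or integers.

final state: t=12, x=8, v=0 → d = 8
a_max = (1/2−0)/(2−0) = 1/4
max v = 1 over t∈[4,8] → v_max = 1
check: 1·(4+4) = 8 ✓

d=8 v_max=1 a_max=1/4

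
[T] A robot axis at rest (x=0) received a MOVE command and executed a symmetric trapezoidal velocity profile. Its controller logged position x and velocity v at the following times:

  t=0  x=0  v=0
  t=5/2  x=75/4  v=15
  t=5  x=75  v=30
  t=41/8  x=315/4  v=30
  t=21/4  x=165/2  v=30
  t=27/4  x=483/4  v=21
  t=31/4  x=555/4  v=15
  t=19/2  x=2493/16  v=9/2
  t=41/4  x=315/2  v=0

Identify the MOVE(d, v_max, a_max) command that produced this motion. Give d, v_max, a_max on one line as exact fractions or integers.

final state: t=41/4, x=315/2, v=0 → d = 315/2
a_max = (15−0)/(5/2−0) = 6
max v = 30 over t∈[5,21/4] → v_max = 30
check: 30·(5+1/4) = 315/2 ✓

d=315/2 v_max=30 a_max=6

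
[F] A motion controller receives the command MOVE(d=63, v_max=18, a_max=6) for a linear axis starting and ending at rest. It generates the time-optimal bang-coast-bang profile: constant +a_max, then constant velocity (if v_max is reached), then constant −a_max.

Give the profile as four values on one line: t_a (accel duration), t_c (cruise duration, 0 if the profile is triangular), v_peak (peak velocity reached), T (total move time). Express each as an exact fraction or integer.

vₘ²/aₘ = 18²/6 = 54
63 ≥ 54 → trapezoidal
t_a = 18/6 = 3; v_peak = 18
d_cruise = 63 − 54 = 9; t_c = 9/18 = 1/2
T = 2·3 + 1/2 = 13/2

t_a=3 t_c=1/2 v_peak=18 T=13/2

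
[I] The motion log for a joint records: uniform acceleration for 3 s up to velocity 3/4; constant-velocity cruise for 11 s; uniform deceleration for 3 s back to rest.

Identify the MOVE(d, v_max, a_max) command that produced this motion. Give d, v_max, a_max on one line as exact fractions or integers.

d=21/2 v_max=3/4 a_max=1/4

a_max = (3/4)/3 = 1/4
d_a = ½·3/4·3 = 9/8; d_c = 3/4·11 = 33/4
d = 2·9/8 + 33/4 = 21/2
t_c = 11 > 0 ⇒ limit active, v_max = 3/4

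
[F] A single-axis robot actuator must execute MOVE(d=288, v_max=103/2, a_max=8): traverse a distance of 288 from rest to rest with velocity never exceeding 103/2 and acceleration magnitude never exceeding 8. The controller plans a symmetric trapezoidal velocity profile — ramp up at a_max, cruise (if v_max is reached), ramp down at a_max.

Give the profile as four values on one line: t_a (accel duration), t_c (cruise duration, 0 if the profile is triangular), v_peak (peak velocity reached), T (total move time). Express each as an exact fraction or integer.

t_a=6 t_c=0 v_peak=48 T=12

v_max²/a_max = (103/2)²/8 = 10609/32
288 < 10609/32 so t_c = 0
v_peak = √(288·8) = √2304 = 48
t_a = 48/8 = 6; t_c = 0
T = 2·6 = 12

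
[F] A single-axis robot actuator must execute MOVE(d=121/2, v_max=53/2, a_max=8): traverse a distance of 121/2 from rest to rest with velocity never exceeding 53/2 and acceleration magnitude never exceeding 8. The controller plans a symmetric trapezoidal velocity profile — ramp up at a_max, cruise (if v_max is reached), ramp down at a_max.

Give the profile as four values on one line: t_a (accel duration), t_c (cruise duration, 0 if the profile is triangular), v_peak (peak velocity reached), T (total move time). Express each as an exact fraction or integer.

(v_max)²/a_max = (53/2)²/8 = 2809/32
121/2 < 2809/32 → triangular
v_peak = √(121/2·8) = √484 = 22
t_a = 22/8 = 11/4; t_c = 0
T = 2·11/4 = 11/2

t_a=11/4 t_c=0 v_peak=22 T=11/2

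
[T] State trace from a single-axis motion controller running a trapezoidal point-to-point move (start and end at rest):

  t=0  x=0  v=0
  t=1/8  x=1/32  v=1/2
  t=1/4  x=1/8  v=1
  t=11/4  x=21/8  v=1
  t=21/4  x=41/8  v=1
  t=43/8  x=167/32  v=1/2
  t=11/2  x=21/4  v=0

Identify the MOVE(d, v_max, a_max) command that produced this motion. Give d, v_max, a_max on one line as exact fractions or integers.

d=21/4 v_max=1 a_max=4

final state: t=11/2, x=21/4, v=0 → d = 21/4
a_max = (1/2−0)/(1/8−0) = 4
max v = 1 over t∈[1/4,21/4] → v_max = 1
check: 1·(1/4+5) = 21/4 ✓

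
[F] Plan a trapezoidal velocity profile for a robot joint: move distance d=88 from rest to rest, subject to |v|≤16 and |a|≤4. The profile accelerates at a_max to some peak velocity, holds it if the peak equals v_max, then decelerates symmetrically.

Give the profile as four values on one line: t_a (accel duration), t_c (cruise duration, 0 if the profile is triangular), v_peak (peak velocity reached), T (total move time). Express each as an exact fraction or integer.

t_a=4 t_c=3/2 v_peak=16 T=19/2

(v_max)²/a_max = 16²/4 = 64
88 ≥ 64 → trapezoidal
t_a = 16/4 = 4; v_peak = 16
d_cruise = 88 − 64 = 24; t_c = 24/16 = 3/2
T = 2·4 + 3/2 = 19/2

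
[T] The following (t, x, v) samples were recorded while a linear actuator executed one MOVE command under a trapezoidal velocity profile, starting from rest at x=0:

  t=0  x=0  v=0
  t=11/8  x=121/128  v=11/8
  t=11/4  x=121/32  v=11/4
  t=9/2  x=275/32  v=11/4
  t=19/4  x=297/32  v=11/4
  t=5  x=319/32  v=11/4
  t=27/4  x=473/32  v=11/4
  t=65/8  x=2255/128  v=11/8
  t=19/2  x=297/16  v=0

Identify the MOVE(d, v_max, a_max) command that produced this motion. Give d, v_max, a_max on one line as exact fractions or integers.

d=297/16 v_max=11/4 a_max=1

final state: t=19/2, x=297/16, v=0 → d = 297/16
a_max = (11/8−0)/(11/8−0) = 1
max v = 11/4 over t∈[11/4,27/4] → v_max = 11/4
check: 11/4·(11/4+4) = 297/16 ✓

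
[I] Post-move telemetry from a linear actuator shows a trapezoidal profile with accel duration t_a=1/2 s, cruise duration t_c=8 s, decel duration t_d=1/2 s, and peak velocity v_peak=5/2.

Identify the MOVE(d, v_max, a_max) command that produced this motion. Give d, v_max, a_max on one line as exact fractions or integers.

d=85/4 v_max=5/2 a_max=5

a_max = (5/2)/(1/2) = 5
d_a = ½·5/2·1/2 = 5/8; d_c = 5/2·8 = 20
d = 2·5/8 + 20 = 85/4
t_c = 8 > 0 so v_max = 5/2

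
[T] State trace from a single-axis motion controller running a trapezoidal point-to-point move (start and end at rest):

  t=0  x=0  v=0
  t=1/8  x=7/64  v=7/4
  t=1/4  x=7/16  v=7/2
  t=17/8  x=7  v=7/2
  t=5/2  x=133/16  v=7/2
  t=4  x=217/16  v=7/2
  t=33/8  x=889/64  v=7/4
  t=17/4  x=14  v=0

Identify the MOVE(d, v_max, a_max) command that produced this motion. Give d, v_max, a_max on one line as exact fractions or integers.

d=14 v_max=7/2 a_max=14

final state: t=17/4, x=14, v=0 → d = 14
a_max = (7/4−0)/(1/8−0) = 14
max v = 7/2 over t∈[1/4,4] → v_max = 7/2
check: 7/2·(1/4+15/4) = 14 ✓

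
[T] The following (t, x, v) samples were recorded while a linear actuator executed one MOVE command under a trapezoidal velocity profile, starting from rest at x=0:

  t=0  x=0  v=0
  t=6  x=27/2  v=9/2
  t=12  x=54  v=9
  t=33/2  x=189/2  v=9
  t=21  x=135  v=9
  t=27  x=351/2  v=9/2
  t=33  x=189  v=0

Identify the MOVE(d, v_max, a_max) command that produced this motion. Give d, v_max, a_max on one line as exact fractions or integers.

d=189 v_max=9 a_max=3/4

final state: t=33, x=189, v=0 → d = 189
a_max = (9/2−0)/(6−0) = 3/4
max v = 9 over t∈[12,21] → v_max = 9
check: 9·(12+9) = 189 ✓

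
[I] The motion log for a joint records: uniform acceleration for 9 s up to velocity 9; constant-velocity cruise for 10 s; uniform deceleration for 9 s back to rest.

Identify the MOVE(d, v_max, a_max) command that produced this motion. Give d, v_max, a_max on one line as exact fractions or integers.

a_max = 9/9 = 1
d_a = ½·9·9 = 81/2; d_c = 9·10 = 90
d = 2·81/2 + 90 = 171
t_c = 10 > 0 so v_max = 9

d=171 v_max=9 a_max=1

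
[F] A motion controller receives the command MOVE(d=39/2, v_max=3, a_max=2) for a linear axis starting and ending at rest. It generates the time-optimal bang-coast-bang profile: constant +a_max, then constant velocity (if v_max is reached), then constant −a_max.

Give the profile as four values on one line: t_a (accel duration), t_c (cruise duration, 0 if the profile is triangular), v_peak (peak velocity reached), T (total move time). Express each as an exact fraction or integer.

t_a=3/2 t_c=5 v_peak=3 T=8

(v_max)²/a_max = 3²/2 = 9/2
39/2 ≥ 9/2 so v_max reached
t_a = 3/2; v_peak = 3
d_cruise = 39/2 − 9/2 = 15; t_c = 15/3 = 5
T = 2·3/2 + 5 = 8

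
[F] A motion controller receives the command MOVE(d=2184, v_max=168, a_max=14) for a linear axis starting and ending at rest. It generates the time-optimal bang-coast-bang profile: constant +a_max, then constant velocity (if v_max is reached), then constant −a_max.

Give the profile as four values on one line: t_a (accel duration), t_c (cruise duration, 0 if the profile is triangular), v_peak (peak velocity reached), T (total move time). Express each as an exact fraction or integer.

t_a=12 t_c=1 v_peak=168 T=25

v_max²/a_max = 168²/14 = 2016
2184 ≥ 2016 so v_max reached
t_a = 168/14 = 12; v_peak = 168
d_cruise = 2184 − 2016 = 168; t_c = 168/168 = 1
T = 2·12 + 1 = 25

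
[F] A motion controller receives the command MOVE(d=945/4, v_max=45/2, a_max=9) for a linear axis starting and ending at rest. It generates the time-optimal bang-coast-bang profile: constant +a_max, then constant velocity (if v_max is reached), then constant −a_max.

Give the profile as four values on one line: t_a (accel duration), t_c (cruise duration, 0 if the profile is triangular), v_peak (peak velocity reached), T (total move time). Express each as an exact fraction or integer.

vₘ²/aₘ = (45/2)²/9 = 225/4
945/4 ≥ 225/4 ⇒ cruise phase
t_a = (45/2)/9 = 5/2; v_peak = 45/2
d_cruise = 945/4 − 225/4 = 180; t_c = 180/(45/2) = 8
T = 2·5/2 + 8 = 13

t_a=5/2 t_c=8 v_peak=45/2 T=13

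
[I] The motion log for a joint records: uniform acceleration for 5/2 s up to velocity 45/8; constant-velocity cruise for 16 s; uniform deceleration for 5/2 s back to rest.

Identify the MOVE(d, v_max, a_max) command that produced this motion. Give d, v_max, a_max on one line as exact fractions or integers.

d=1665/16 v_max=45/8 a_max=9/4

a_max = (45/8)/(5/2) = 9/4
d_a = ½·45/8·5/2 = 225/32; d_c = 45/8·16 = 90
d = 2·225/32 + 90 = 1665/16
t_c = 16 > 0 → v_max = v_peak = 45/8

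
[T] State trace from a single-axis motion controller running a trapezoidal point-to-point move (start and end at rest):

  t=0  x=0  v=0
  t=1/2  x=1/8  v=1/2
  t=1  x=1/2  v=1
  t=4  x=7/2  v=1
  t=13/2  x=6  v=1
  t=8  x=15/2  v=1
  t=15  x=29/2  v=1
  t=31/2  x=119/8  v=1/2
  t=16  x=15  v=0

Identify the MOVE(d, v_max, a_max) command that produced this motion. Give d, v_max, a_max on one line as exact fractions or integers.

d=15 v_max=1 a_max=1

final state: t=16, x=15, v=0 → d = 15
a_max = (1/2−0)/(1/2−0) = 1
max v = 1 over t∈[1,15] → v_max = 1
check: 1·(1+14) = 15 ✓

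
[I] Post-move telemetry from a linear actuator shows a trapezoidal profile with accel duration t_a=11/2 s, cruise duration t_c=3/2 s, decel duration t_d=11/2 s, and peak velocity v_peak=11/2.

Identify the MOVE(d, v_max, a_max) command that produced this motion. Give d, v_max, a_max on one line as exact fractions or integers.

d=77/2 v_max=11/2 a_max=1

a_max = (11/2)/(11/2) = 1
d_a = ½·11/2·11/2 = 121/8; d_c = 11/2·3/2 = 33/4
d = 2·121/8 + 33/4 = 77/2
t_c = 3/2 > 0 so v_max = 11/2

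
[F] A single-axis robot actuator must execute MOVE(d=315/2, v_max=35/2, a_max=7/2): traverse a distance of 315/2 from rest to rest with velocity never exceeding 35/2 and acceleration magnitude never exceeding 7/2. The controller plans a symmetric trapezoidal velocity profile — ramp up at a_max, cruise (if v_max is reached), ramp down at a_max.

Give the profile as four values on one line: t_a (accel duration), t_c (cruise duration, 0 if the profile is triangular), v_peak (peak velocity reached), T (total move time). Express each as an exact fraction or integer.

t_a=5 t_c=4 v_peak=35/2 T=14

(v_max)²/a_max = (35/2)²/(7/2) = 175/2
315/2 ≥ 175/2 → trapezoidal
t_a = (35/2)/(7/2) = 5; v_peak = 35/2
d_cruise = 315/2 − 175/2 = 70; t_c = 70/(35/2) = 4
T = 2·5 + 4 = 14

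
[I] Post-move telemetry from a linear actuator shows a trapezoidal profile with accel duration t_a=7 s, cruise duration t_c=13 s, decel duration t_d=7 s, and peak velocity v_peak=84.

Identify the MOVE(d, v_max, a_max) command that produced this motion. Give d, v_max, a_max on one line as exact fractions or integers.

a_max = 84/7 = 12
d_a = ½·84·7 = 294; d_c = 84·13 = 1092
d = 2·294 + 1092 = 1680
t_c = 13 > 0 → v_max = v_peak = 84

d=1680 v_max=84 a_max=12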